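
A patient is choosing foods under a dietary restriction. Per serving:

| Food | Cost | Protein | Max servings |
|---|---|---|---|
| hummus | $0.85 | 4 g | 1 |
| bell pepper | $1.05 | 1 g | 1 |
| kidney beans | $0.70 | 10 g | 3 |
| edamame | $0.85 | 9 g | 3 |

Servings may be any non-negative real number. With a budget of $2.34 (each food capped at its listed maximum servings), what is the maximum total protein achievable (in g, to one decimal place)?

32.5 g

Protein per dollar: kidney beans 14.29, edamame 10.59, hummus 4.706, bell pepper 0.9524.
Take 3 servings of kidney beans: spends $2.10, +30.0 g protein (running total 30.0 g).
Take 0.2824 servings of edamame: spends $0.24, +2.5 g protein (running total 32.5 g).
Greedy by best ratio exhausts the cost allowance optimally: 32.5 g.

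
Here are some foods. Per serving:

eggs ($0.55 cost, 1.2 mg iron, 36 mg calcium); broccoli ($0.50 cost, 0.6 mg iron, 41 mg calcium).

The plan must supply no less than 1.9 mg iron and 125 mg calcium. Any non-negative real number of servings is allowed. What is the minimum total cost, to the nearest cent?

$1.54

This is a tiny linear program; its minimum lies at a vertex of the feasible set. List the vertices and price them.
eggs only: max(1.9/1.2, 125/36) = 3.472 servings → $1.91.
broccoli only: max(1.9/0.6, 125/41) = 3.167 servings → $1.58.
eggs + broccoli with both tight: 0.1051 servings and 2.957 servings → $1.54.
The minimum over all feasible corners is $1.54.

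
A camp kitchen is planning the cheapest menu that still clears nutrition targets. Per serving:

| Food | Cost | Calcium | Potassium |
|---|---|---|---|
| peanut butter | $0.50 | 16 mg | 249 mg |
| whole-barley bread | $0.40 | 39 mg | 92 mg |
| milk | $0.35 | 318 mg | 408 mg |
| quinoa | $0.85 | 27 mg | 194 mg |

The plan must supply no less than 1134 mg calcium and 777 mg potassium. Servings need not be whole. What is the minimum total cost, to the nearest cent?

At the optimum either one food covers both requirements or two foods hit both targets exactly; no other combination can be cheaper.
peanut butter only: max(1134/16, 777/249) = 70.88 servings → $35.44.
whole-barley bread only: max(1134/39, 777/92) = 29.08 servings → $11.63.
milk only: max(1134/318, 777/408) = 3.566 servings → $1.25.
quinoa only: max(1134/27, 777/194) = 42 servings → $35.70.
peanut butter + whole-barley bread: the both-tight solution has a negative serving — not a feasible corner.
peanut butter + milk with both targets exact would need a negative amount; discard.
peanut butter + quinoa: intersection lies outside the first quadrant.
whole-barley bread + milk with both targets exact would need a negative amount; discard.
whole-barley bread + quinoa: the both-tight solution has a negative serving — not a feasible corner.
milk + quinoa: the both-tight solution has a negative serving — not a feasible corner.
Cheapest feasible corner: $1.25.

$1.25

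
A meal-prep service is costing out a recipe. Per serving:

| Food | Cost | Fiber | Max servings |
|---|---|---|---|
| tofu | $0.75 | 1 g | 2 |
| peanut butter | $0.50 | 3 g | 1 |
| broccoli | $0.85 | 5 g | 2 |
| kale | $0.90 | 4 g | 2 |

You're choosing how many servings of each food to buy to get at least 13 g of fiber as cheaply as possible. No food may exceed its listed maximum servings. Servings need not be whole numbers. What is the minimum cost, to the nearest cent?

$2.20

Cost per g of fiber: peanut butter $0.1667, broccoli $0.1700, kale $0.2250, tofu $0.7500.
Take 1 serving of peanut butter: +3.0 g fiber for $0.50 (total $0.50, still need 10.0 g).
Take 2 servings of broccoli: +10.0 g fiber for $1.70 (total $2.20, still need 0.0 g).
Filling from the cheapest source first is optimal under one linear minimum: $2.20.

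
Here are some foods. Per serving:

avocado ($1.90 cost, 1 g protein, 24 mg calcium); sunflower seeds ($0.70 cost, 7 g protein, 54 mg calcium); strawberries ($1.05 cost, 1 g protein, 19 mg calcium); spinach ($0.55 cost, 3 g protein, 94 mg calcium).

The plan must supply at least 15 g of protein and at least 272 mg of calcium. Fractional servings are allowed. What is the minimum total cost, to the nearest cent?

An LP optimum is at a vertex; with two nutrient constraints at most two foods are used. Check each candidate.
avocado only: max(15/1, 272/24) = 15 servings → $28.50.
sunflower seeds only: max(15/7, 272/54) = 5.037 servings → $3.53.
strawberries only: max(15/1, 272/19) = 15 servings → $15.75.
spinach only: max(15/3, 272/94) = 5 servings → $2.75.
avocado + sunflower seeds with both tight: 9.596 servings and 0.7719 servings → $18.77.
avocado + strawberries: the both-tight solution has a negative serving — not a feasible corner.
avocado + spinach with both targets exact would need a negative amount; discard.
sunflower seeds + strawberries with both tight: 0.1646 servings and 13.85 servings → $14.66.
sunflower seeds + spinach with both tight: 1.198 servings and 2.206 servings → $2.05.
strawberries + spinach: the both-tight solution has a negative serving — not a feasible corner.
The minimum over all feasible corners is $2.05.

$2.05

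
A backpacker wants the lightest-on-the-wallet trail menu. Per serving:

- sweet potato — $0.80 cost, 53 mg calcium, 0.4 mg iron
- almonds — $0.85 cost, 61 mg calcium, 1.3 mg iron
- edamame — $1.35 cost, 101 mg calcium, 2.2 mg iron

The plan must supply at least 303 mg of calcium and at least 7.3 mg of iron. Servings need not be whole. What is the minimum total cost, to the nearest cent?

$4.48

At the optimum either one food covers both requirements or two foods hit both targets exactly; no other combination can be cheaper.
sweet potato only: max(303/53, 7.3/0.4) = 18.25 servings → $14.60.
almonds only: max(303/61, 7.3/1.3) = 5.615 servings → $4.77.
edamame only: max(303/101, 7.3/2.2) = 3.318 servings → $4.48.
sweet potato + almonds with both targets exact would need a negative amount; discard.
sweet potato + edamame: the both-tight solution has a negative serving — not a feasible corner.
almonds + edamame: intersection lies outside the first quadrant.
Cheapest feasible corner: $4.48.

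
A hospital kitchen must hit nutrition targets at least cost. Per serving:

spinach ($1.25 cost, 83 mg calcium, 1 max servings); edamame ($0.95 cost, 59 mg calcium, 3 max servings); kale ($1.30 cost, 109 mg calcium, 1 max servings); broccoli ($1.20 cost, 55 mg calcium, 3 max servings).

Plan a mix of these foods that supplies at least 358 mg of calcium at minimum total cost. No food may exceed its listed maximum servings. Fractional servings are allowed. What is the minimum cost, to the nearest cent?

$5.22

Cost per mg of calcium: kale $0.0119, spinach $0.0151, edamame $0.0161, broccoli $0.0218.
Take 1 serving of kale: +109.0 mg calcium for $1.30 (total $1.30, still need 249.0 mg).
Take 1 serving of spinach: +83.0 mg calcium for $1.25 (total $2.55, still need 166.0 mg).
Take 2.814 servings of edamame: +166.0 mg calcium for $2.67 (total $5.22, still need 0.0 mg).
Greedy by cheapest-per-mg is optimal for a single linear constraint, so the minimum cost is $5.22.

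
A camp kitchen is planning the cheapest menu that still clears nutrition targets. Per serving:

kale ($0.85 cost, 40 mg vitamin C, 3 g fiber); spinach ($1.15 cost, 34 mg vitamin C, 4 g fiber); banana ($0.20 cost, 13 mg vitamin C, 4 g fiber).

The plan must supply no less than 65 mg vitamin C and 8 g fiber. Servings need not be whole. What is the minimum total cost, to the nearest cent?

The cheapest plan sits at a corner of the feasible region — with two constraints it uses at most two foods.
kale only: max(65/40, 8/3) = 2.667 servings → $2.27.
spinach only: max(65/34, 8/4) = 2 servings → $2.30.
banana only: max(65/13, 8/4) = 5 servings → $1.00.
kale + spinach: the both-tight solution has a negative serving — not a feasible corner.
kale + banana with both tight: 1.289 servings and 1.033 servings → $1.30.
spinach + banana with both tight: 1.857 servings and 0.1429 servings → $2.16.
So the least-cost plan costs $1.00.

$1.00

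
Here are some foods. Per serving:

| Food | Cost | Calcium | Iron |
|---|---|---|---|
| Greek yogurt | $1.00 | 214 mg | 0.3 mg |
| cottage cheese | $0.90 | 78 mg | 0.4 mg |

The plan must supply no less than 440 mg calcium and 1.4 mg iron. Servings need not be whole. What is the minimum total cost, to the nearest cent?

For a min-cost LP with two ≥-constraints, a basic feasible solution has at most two positive variables.
Greek yogurt only: max(440/214, 1.4/0.3) = 4.667 servings → $4.67.
cottage cheese only: max(440/78, 1.4/0.4) = 5.641 servings → $5.08.
Greek yogurt + cottage cheese with both tight: 1.074 servings and 2.695 servings → $3.50.
The minimum over all feasible corners is $3.50.

$3.50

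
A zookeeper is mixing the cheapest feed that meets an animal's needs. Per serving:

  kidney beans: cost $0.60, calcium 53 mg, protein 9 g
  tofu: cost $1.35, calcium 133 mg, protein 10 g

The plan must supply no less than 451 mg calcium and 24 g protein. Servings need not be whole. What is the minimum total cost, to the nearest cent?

Two binding constraints pin down two serving amounts, so the optimal mix uses at most two foods. The candidates are each food alone (scaled to the tighter of calcium/protein) and each pair with both constraints tight.
kidney beans only: max(451/53, 24/9) = 8.509 servings → $5.11.
tofu only: max(451/133, 24/10) = 3.391 servings → $4.58.
kidney beans + tofu: intersection lies outside the first quadrant.
So the least-cost plan costs $4.58.

$4.58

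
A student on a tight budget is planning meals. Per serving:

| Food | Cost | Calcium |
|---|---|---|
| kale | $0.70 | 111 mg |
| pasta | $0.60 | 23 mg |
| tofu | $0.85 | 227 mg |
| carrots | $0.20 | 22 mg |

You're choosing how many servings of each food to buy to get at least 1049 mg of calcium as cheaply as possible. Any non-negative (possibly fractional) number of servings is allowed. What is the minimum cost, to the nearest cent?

$3.93

Cost per mg of calcium: tofu $0.0037, kale $0.0063, carrots $0.0091, pasta $0.0261.
With no serving limits, use only tofu: 1049 mg / 227 mg = 4.621 servings × $0.85 = $3.93.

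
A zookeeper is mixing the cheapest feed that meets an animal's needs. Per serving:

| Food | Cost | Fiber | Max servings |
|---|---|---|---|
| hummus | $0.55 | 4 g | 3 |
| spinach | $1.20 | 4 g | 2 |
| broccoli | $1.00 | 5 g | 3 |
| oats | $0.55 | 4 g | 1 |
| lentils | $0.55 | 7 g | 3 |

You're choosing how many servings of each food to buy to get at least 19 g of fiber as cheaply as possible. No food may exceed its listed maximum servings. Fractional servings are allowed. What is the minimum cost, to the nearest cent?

$1.49

Cost per g of fiber: lentils $0.0786, hummus $0.1375, oats $0.1375, broccoli $0.2000, spinach $0.3000.
Take 2.714 servings of lentils: +19.0 g fiber for $1.49 (total $1.49, still need 0.0 g).
Greedy by cheapest-per-g is optimal for a single linear constraint, so the minimum cost is $1.49.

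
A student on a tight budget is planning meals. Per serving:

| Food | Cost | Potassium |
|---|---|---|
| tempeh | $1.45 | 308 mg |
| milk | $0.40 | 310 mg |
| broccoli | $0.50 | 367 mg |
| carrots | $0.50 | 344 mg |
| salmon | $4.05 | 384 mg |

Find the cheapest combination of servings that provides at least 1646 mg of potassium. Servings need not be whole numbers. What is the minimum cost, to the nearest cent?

$2.12

Cost per mg of potassium: milk $0.0013, broccoli $0.0014, carrots $0.0015, tempeh $0.0047, salmon $0.0105.
With no serving limits, use only milk: 1646 mg / 310 mg = 5.31 servings × $0.40 = $2.12.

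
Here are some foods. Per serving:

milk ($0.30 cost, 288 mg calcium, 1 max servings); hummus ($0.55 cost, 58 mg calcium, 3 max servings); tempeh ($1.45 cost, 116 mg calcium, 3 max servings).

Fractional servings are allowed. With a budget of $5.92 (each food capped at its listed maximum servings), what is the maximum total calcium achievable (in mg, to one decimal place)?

Calcium per dollar: milk 960, hummus 105.5, tempeh 80.
Take 1 serving of milk: spends $0.30, +288.0 mg calcium (running total 288.0 mg).
Take 3 servings of hummus: spends $1.65, +174.0 mg calcium (running total 462.0 mg).
Take 2.738 servings of tempeh: spends $3.97, +317.6 mg calcium (running total 779.6 mg).
Filling greedily by calcium-per-dollar is optimal for one linear limit, giving 779.6 mg.

779.6 mg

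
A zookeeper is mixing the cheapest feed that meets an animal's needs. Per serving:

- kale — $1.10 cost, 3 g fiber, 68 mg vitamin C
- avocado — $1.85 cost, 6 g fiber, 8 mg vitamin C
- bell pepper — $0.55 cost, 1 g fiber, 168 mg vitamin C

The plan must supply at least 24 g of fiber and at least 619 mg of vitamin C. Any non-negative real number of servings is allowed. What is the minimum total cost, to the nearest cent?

$8.25

The cheapest plan sits at a corner of the feasible region — with two constraints it uses at most two foods.
kale only: max(24/3, 619/68) = 9.103 servings → $10.01.
avocado only: max(24/6, 619/8) = 77.38 servings → $143.14.
bell pepper only: max(24/1, 619/168) = 24 servings → $13.20.
kale + avocado: intersection lies outside the first quadrant.
kale + bell pepper with both tight: 7.828 servings and 0.5161 servings → $8.89.
avocado + bell pepper with both tight: 3.413 servings and 3.522 servings → $8.25.
The minimum over all feasible corners is $8.25.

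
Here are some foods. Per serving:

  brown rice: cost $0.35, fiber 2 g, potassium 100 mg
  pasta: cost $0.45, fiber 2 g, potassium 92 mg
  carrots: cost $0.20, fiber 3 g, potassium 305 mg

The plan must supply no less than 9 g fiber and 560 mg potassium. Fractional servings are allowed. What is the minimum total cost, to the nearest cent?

$0.60

Two binding constraints pin down two serving amounts, so the optimal mix uses at most two foods. The candidates are each food alone (scaled to the tighter of fiber/potassium) and each pair with both constraints tight.
brown rice only: max(9/2, 560/100) = 5.6 servings → $1.96.
pasta only: max(9/2, 560/92) = 6.087 servings → $2.74.
carrots only: max(9/3, 560/305) = 3 servings → $0.60.
brown rice + pasta: intersection lies outside the first quadrant.
brown rice + carrots with both tight: 3.435 servings and 0.7097 servings → $1.34.
pasta + carrots with both tight: 3.189 servings and 0.8743 servings → $1.61.
So the least-cost plan costs $0.60.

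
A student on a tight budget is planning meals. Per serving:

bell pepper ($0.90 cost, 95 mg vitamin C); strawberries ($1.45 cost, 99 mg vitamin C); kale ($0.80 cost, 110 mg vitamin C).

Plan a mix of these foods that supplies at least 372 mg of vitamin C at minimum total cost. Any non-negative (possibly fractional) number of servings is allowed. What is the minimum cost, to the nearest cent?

$2.71

Cost per mg of vitamin C: kale $0.0073, bell pepper $0.0095, strawberries $0.0146.
With no serving limits, use only kale: 372 mg / 110 mg = 3.382 servings × $0.80 = $2.71.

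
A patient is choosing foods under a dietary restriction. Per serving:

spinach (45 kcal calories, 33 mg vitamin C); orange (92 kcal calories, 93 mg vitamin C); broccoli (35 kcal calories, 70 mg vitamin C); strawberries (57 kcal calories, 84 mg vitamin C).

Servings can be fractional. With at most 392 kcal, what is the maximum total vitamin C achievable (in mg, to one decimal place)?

784.0 mg

Vitamin C per kcal: broccoli 2, strawberries 1.474, orange 1.011, spinach 0.7333.
With no serving limits, spend the whole calories allowance on broccoli: 392 kcal / 35 kcal × 70 mg = 784.0 mg.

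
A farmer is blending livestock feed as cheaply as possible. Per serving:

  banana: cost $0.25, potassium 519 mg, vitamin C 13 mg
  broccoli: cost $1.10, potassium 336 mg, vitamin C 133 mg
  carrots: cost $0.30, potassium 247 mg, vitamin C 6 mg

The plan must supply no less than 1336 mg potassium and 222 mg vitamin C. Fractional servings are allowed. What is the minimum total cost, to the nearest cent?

A basic optimal solution has at most two foods positive. Try each food alone and each pair with both targets met exactly.
banana only: max(1336/519, 222/13) = 17.08 servings → $4.27.
broccoli only: max(1336/336, 222/133) = 3.976 servings → $4.37.
carrots only: max(1336/247, 222/6) = 37 servings → $11.10.
banana + broccoli with both tight: 1.594 servings and 1.513 servings → $2.06.
banana + carrots: intersection lies outside the first quadrant.
broccoli + carrots with both tight: 1.518 servings and 3.343 servings → $2.67.
So the least-cost plan costs $2.06.

$2.06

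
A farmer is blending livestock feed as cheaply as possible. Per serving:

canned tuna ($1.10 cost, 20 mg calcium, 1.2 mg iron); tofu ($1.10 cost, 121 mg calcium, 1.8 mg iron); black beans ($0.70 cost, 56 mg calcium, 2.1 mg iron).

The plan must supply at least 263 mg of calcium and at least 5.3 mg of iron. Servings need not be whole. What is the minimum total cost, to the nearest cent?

Compare the cost at each extreme point of the feasible region.
canned tuna only: max(263/20, 5.3/1.2) = 13.15 servings → $14.46.
tofu only: max(263/121, 5.3/1.8) = 2.944 servings → $3.24.
black beans only: max(263/56, 5.3/2.1) = 4.696 servings → $3.29.
canned tuna + tofu with both tight: 1.538 servings and 1.919 servings → $3.80.
canned tuna + black beans with both targets exact would need a negative amount; discard.
tofu + black beans with both tight: 1.667 servings and 1.095 servings → $2.60.
So the least-cost plan costs $2.60.

$2.60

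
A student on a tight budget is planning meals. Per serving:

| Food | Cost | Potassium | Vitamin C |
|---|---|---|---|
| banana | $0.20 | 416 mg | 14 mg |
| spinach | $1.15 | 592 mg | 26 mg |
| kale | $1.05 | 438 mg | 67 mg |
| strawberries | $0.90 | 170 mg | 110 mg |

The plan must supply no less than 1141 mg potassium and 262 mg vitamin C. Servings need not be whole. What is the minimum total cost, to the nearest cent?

The cheapest plan sits at a corner of the feasible region — with two constraints it uses at most two foods.
banana only: max(1141/416, 262/14) = 18.71 servings → $3.74.
spinach only: max(1141/592, 262/26) = 10.08 servings → $11.59.
kale only: max(1141/438, 262/67) = 3.91 servings → $4.11.
strawberries only: max(1141/170, 262/110) = 6.712 servings → $6.04.
banana + spinach: intersection lies outside the first quadrant.
banana + kale: the both-tight solution has a negative serving — not a feasible corner.
banana + strawberries with both tight: 1.867 servings and 2.144 servings → $2.30.
spinach + kale: the both-tight solution has a negative serving — not a feasible corner.
spinach + strawberries with both tight: 1.334 servings and 2.067 servings → $3.39.
kale + strawberries with both tight: 2.201 servings and 1.041 servings → $3.25.
So the least-cost plan costs $2.30.

$2.30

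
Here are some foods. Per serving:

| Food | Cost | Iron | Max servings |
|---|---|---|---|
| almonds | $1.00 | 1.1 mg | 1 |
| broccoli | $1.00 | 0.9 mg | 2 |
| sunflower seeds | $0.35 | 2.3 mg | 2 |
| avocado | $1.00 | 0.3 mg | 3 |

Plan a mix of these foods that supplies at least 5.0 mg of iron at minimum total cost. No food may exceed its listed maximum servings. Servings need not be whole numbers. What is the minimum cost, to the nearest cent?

$1.06

Cost per mg of iron: sunflower seeds $0.1522, almonds $0.9091, broccoli $1.1111, avocado $3.3333.
Take 2 servings of sunflower seeds: +4.6 mg iron for $0.70 (total $0.70, still need 0.4 mg).
Take 0.3636 servings of almonds: +0.4 mg iron for $0.36 (total $1.06, still need 0.0 mg).
Greedy by cheapest-per-mg is optimal for a single linear constraint, so the minimum cost is $1.06.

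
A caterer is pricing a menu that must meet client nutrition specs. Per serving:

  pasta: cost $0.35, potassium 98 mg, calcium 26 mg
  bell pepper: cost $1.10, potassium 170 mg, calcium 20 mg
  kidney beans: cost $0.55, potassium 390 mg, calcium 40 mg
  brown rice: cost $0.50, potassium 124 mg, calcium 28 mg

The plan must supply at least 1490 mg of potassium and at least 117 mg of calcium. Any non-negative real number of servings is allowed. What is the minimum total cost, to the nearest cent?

$2.10

Two binding constraints pin down two serving amounts, so the optimal mix uses at most two foods. The candidates are each food alone (scaled to the tighter of potassium/calcium) and each pair with both constraints tight.
pasta only: max(1490/98, 117/26) = 15.2 servings → $5.32.
bell pepper only: max(1490/170, 117/20) = 8.765 servings → $9.64.
kidney beans only: max(1490/390, 117/40) = 3.821 servings → $2.10.
brown rice only: max(1490/124, 117/28) = 12.02 servings → $6.01.
pasta + bell pepper with both targets exact would need a negative amount; discard.
pasta + kidney beans: intersection lies outside the first quadrant.
pasta + brown rice: intersection lies outside the first quadrant.
bell pepper + kidney beans: intersection lies outside the first quadrant.
bell pepper + brown rice: the both-tight solution has a negative serving — not a feasible corner.
kidney beans + brown rice: the both-tight solution has a negative serving — not a feasible corner.
Cheapest feasible corner: $2.10.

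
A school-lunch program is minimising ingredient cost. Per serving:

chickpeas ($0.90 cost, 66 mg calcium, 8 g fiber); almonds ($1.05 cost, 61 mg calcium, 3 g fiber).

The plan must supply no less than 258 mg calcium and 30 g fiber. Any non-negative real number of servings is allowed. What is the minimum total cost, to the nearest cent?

An LP optimum is at a vertex; with two nutrient constraints at most two foods are used. Check each candidate.
chickpeas only: max(258/66, 30/8) = 3.909 servings → $3.52.
almonds only: max(258/61, 30/3) = 10 servings → $10.50.
chickpeas + almonds with both tight: 3.641 servings and 0.2897 servings → $3.58.
So the least-cost plan costs $3.52.

$3.52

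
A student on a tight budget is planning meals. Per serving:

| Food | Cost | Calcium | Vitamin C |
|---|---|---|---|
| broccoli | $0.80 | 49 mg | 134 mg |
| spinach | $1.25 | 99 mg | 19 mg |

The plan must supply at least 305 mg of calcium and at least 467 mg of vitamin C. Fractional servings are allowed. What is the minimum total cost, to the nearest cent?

$4.45

This is a tiny linear program; its minimum lies at a vertex of the feasible set. List the vertices and price them.
broccoli only: max(305/49, 467/134) = 6.224 servings → $4.98.
spinach only: max(305/99, 467/19) = 24.58 servings → $30.72.
broccoli + spinach with both tight: 3.278 servings and 1.458 servings → $4.45.
Cheapest feasible corner: $4.45.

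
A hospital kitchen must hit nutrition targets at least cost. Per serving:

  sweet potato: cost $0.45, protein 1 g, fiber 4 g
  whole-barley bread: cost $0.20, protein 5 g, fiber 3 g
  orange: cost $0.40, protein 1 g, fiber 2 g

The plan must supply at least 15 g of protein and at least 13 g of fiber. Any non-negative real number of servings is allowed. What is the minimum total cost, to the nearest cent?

An LP optimum is at a vertex; with two nutrient constraints at most two foods are used. Check each candidate.
sweet potato only: max(15/1, 13/4) = 15 servings → $6.75.
whole-barley bread only: max(15/5, 13/3) = 4.333 servings → $0.87.
orange only: max(15/1, 13/2) = 15 servings → $6.00.
sweet potato + whole-barley bread with both tight: 1.176 servings and 2.765 servings → $1.08.
sweet potato + orange: intersection lies outside the first quadrant.
whole-barley bread + orange with both tight: 2.429 servings and 2.857 servings → $1.63.
So the least-cost plan costs $0.87.

$0.87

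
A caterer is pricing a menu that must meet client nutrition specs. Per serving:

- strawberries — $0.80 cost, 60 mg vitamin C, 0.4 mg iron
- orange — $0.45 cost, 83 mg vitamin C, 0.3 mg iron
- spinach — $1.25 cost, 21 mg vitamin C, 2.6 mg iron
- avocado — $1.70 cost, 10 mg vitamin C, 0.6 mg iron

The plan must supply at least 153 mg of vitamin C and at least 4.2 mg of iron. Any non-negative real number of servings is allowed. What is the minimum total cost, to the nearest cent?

Check every corner: each single food scaled to meet both minima, and each pair solved so both constraints bind.
strawberries only: max(153/60, 4.2/0.4) = 10.5 servings → $8.40.
orange only: max(153/83, 4.2/0.3) = 14 servings → $6.30.
spinach only: max(153/21, 4.2/2.6) = 7.286 servings → $9.11.
avocado only: max(153/10, 4.2/0.6) = 15.3 servings → $26.01.
strawberries + orange: intersection lies outside the first quadrant.
strawberries + spinach with both tight: 2.098 servings and 1.293 servings → $3.29.
strawberries + avocado with both tight: 1.556 servings and 5.963 servings → $11.38.
orange + spinach with both tight: 1.478 servings and 1.445 servings → $2.47.
orange + avocado with both tight: 1.064 servings and 6.468 servings → $11.47.
spinach + avocado: intersection lies outside the first quadrant.
So the least-cost plan costs $2.47.

$2.47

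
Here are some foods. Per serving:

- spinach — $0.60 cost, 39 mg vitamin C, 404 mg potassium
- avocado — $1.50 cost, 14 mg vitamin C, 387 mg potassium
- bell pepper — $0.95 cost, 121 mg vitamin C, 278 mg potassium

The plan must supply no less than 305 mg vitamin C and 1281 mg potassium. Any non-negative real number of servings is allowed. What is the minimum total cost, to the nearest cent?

$2.94

With two linear requirements the optimum uses one or two foods; enumerate the corners.
spinach only: max(305/39, 1281/404) = 7.821 servings → $4.69.
avocado only: max(305/14, 1281/387) = 21.79 servings → $32.68.
bell pepper only: max(305/121, 1281/278) = 4.608 servings → $4.38.
spinach + avocado with both targets exact would need a negative amount; discard.
spinach + bell pepper with both tight: 1.846 servings and 1.926 servings → $2.94.
avocado + bell pepper with both tight: 1.635 servings and 2.331 servings → $4.67.
Cheapest feasible corner: $2.94.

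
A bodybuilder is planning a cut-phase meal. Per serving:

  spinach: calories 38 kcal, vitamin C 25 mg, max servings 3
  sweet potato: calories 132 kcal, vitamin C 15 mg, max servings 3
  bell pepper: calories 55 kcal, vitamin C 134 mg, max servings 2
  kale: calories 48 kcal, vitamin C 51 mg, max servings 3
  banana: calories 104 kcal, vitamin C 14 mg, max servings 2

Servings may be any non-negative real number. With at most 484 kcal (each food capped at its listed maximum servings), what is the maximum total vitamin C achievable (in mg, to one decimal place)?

Vitamin C per kcal: bell pepper 2.436, kale 1.062, spinach 0.6579, banana 0.1346, sweet potato 0.1136.
Take 2 servings of bell pepper: uses 110 kcal, +268.0 mg vitamin C (running total 268.0 mg).
Take 3 servings of kale: uses 144 kcal, +153.0 mg vitamin C (running total 421.0 mg).
Take 3 servings of spinach: uses 114 kcal, +75.0 mg vitamin C (running total 496.0 mg).
Take 1.115 servings of banana: uses 116 kcal, +15.6 mg vitamin C (running total 511.6 mg).
Greedy by best ratio exhausts the calories allowance optimally: 511.6 mg.

511.6 mg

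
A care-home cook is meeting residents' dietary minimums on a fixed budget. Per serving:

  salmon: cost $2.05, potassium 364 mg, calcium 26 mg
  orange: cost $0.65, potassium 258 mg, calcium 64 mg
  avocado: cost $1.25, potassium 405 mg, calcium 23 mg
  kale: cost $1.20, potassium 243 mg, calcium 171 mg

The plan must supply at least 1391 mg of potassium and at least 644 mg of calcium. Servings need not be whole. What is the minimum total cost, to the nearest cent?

$5.09

Two binding constraints pin down two serving amounts, so the optimal mix uses at most two foods. The candidates are each food alone (scaled to the tighter of potassium/calcium) and each pair with both constraints tight.
salmon only: max(1391/364, 644/26) = 24.77 servings → $50.78.
orange only: max(1391/258, 644/64) = 10.06 servings → $6.54.
avocado only: max(1391/405, 644/23) = 28 servings → $35.00.
kale only: max(1391/243, 644/171) = 5.724 servings → $6.87.
salmon + orange with both targets exact would need a negative amount; discard.
salmon + avocado: the both-tight solution has a negative serving — not a feasible corner.
salmon + kale with both tight: 1.455 servings and 3.545 servings → $7.24.
orange + avocado with both targets exact would need a negative amount; discard.
orange + kale with both tight: 2.848 servings and 2.7 servings → $5.09.
avocado + kale with both tight: 1.278 servings and 3.594 servings → $5.91.
The minimum over all feasible corners is $5.09.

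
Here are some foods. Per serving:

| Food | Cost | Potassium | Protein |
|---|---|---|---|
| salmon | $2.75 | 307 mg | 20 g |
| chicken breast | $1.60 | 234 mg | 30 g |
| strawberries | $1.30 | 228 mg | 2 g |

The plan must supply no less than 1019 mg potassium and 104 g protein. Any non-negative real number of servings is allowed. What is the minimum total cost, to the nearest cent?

$6.71

Two binding constraints pin down two serving amounts, so the optimal mix uses at most two foods. The candidates are each food alone (scaled to the tighter of potassium/protein) and each pair with both constraints tight.
salmon only: max(1019/307, 104/20) = 5.2 servings → $14.30.
chicken breast only: max(1019/234, 104/30) = 4.355 servings → $6.97.
strawberries only: max(1019/228, 104/2) = 52 servings → $67.60.
salmon + chicken breast with both tight: 1.376 servings and 2.549 servings → $7.86.
salmon + strawberries with both targets exact would need a negative amount; discard.
chicken breast + strawberries with both tight: 3.401 servings and 0.9783 servings → $6.71.
The minimum over all feasible corners is $6.71.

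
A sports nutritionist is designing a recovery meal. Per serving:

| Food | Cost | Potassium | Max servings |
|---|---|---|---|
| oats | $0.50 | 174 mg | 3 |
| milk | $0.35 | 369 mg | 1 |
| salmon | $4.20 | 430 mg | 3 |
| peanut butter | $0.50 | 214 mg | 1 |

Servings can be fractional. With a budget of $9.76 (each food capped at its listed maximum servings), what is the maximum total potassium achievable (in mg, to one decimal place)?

Potassium per dollar: milk 1054, peanut butter 428, oats 348, salmon 102.4.
Take 1 serving of milk: spends $0.35, +369.0 mg potassium (running total 369.0 mg).
Take 1 serving of peanut butter: spends $0.50, +214.0 mg potassium (running total 583.0 mg).
Take 3 servings of oats: spends $1.50, +522.0 mg potassium (running total 1105.0 mg).
Take 1.764 servings of salmon: spends $7.41, +758.6 mg potassium (running total 1863.6 mg).
Filling greedily by potassium-per-dollar is optimal for one linear limit, giving 1863.6 mg.

1863.6 mg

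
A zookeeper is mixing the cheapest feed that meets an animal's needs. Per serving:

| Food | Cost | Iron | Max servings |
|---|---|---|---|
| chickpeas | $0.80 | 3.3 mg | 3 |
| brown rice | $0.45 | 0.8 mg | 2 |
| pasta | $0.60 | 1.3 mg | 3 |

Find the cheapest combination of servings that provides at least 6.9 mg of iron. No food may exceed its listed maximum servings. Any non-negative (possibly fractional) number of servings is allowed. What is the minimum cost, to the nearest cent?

$1.67

Cost per mg of iron: chickpeas $0.2424, pasta $0.4615, brown rice $0.5625.
Take 2.091 servings of chickpeas: +6.9 mg iron for $1.67 (total $1.67, still need 0.0 mg).
Filling from the cheapest source first is optimal under one linear minimum: $1.67.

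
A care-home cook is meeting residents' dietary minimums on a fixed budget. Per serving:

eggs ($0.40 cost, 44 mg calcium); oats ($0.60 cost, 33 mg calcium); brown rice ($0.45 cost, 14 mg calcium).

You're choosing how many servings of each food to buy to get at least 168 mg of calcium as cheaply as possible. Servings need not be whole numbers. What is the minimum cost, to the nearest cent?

Cost per mg of calcium: eggs $0.0091, oats $0.0182, brown rice $0.0321.
With no serving limits, use only eggs: 168 mg / 44 mg = 3.818 servings × $0.40 = $1.53.

$1.53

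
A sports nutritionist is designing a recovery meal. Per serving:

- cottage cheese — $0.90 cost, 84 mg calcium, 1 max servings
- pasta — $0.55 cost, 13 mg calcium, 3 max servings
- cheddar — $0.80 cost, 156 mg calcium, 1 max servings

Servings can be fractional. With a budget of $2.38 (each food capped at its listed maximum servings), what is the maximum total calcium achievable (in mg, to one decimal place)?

Calcium per dollar: cheddar 195, cottage cheese 93.33, pasta 23.64.
Take 1 serving of cheddar: spends $0.80, +156.0 mg calcium (running total 156.0 mg).
Take 1 serving of cottage cheese: spends $0.90, +84.0 mg calcium (running total 240.0 mg).
Take 1.236 servings of pasta: spends $0.68, +16.1 mg calcium (running total 256.1 mg).
Greedy by best ratio exhausts the cost allowance optimally: 256.1 mg.

256.1 mg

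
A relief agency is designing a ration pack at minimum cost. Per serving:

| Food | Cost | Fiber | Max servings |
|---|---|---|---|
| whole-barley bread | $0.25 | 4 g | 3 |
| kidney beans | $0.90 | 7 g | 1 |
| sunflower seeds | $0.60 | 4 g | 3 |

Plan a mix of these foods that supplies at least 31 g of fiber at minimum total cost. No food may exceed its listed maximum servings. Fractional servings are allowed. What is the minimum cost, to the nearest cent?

$3.45

Cost per g of fiber: whole-barley bread $0.0625, kidney beans $0.1286, sunflower seeds $0.1500.
Take 3 servings of whole-barley bread: +12.0 g fiber for $0.75 (total $0.75, still need 19.0 g).
Take 1 serving of kidney beans: +7.0 g fiber for $0.90 (total $1.65, still need 12.0 g).
Take 3 servings of sunflower seeds: +12.0 g fiber for $1.80 (total $3.45, still need 0.0 g).
Filling from the cheapest source first is optimal under one linear minimum: $3.45.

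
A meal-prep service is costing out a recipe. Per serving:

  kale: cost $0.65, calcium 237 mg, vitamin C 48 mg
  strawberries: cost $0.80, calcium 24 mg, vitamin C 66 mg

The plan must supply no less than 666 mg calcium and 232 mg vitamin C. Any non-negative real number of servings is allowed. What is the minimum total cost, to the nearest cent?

With two linear requirements the optimum uses one or two foods; enumerate the corners.
kale only: max(666/237, 232/48) = 4.833 servings → $3.14.
strawberries only: max(666/24, 232/66) = 27.75 servings → $22.20.
kale + strawberries with both tight: 2.649 servings and 1.588 servings → $2.99.
The minimum over all feasible corners is $2.99.

$2.99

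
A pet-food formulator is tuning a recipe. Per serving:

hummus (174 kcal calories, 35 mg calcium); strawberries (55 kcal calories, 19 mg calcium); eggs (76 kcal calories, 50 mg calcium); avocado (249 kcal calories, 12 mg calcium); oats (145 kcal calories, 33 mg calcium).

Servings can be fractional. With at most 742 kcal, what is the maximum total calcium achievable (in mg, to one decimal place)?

488.2 mg

Calcium per kcal: eggs 0.6579, strawberries 0.3455, oats 0.2276, hummus 0.2011, avocado 0.04819.
With no serving limits, spend the whole calories allowance on eggs: 742 kcal / 76 kcal × 50 mg = 488.2 mg.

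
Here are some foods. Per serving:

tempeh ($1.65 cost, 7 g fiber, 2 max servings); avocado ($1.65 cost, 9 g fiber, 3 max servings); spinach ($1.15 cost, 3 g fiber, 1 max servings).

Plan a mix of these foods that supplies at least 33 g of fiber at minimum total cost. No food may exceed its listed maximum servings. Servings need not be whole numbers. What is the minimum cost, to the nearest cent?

Cost per g of fiber: avocado $0.1833, tempeh $0.2357, spinach $0.3833.
Take 3 servings of avocado: +27.0 g fiber for $4.95 (total $4.95, still need 6.0 g).
Take 0.8571 servings of tempeh: +6.0 g fiber for $1.41 (total $6.36, still need 0.0 g).
Greedy by cheapest-per-g is optimal for a single linear constraint, so the minimum cost is $6.36.

$6.36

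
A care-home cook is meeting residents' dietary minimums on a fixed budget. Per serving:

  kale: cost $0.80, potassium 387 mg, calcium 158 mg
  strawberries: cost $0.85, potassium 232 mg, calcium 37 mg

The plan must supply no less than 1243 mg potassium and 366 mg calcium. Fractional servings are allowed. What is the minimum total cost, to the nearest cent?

For a min-cost LP with two ≥-constraints, a basic feasible solution has at most two positive variables.
kale only: max(1243/387, 366/158) = 3.212 servings → $2.57.
strawberries only: max(1243/232, 366/37) = 9.892 servings → $8.41.
kale + strawberries with both tight: 1.742 servings and 2.451 servings → $3.48.
Cheapest feasible corner: $2.57.

$2.57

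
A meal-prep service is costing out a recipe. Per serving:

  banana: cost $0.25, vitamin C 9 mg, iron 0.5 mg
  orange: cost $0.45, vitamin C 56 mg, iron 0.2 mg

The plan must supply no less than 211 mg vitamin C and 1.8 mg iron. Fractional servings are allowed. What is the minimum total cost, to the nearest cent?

$2.09

Check every corner: each single food scaled to meet both minima, and each pair solved so both constraints bind.
banana only: max(211/9, 1.8/0.5) = 23.44 servings → $5.86.
orange only: max(211/56, 1.8/0.2) = 9 servings → $4.05.
banana + orange with both tight: 2.237 servings and 3.408 servings → $2.09.
Cheapest feasible corner: $2.09.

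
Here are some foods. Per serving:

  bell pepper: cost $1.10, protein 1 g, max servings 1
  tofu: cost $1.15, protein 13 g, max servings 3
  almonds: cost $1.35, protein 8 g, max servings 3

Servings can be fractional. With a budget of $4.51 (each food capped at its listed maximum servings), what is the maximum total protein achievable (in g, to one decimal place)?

Protein per dollar: tofu 11.3, almonds 5.926, bell pepper 0.9091.
Take 3 servings of tofu: spends $3.45, +39.0 g protein (running total 39.0 g).
Take 0.7852 servings of almonds: spends $1.06, +6.3 g protein (running total 45.3 g).
Greedy by best ratio exhausts the cost allowance optimally: 45.3 g.

45.3 g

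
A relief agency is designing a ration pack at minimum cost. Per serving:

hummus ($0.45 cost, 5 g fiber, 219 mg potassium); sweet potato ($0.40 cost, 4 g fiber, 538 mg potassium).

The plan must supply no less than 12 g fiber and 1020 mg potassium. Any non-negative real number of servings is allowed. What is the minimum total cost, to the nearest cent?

Check every corner: each single food scaled to meet both minima, and each pair solved so both constraints bind.
hummus only: max(12/5, 1020/219) = 4.658 servings → $2.10.
sweet potato only: max(12/4, 1020/538) = 3 servings → $1.20.
hummus + sweet potato with both tight: 1.31 servings and 1.363 servings → $1.13.
So the least-cost plan costs $1.13.

$1.13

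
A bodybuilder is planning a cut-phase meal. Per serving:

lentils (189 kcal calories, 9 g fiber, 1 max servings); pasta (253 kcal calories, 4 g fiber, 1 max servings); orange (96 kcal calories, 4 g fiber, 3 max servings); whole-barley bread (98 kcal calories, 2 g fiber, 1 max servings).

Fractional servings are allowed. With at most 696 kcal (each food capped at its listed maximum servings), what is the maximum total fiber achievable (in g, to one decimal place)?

Fiber per kcal: lentils 0.04762, orange 0.04167, whole-barley bread 0.02041, pasta 0.01581.
Take 1 serving of lentils: uses 189 kcal, +9.0 g fiber (running total 9.0 g).
Take 3 servings of orange: uses 288 kcal, +12.0 g fiber (running total 21.0 g).
Take 1 serving of whole-barley bread: uses 98 kcal, +2.0 g fiber (running total 23.0 g).
Take 0.4783 servings of pasta: uses 121 kcal, +1.9 g fiber (running total 24.9 g).
Filling greedily by fiber-per-kcal is optimal for one linear limit, giving 24.9 g.

24.9 g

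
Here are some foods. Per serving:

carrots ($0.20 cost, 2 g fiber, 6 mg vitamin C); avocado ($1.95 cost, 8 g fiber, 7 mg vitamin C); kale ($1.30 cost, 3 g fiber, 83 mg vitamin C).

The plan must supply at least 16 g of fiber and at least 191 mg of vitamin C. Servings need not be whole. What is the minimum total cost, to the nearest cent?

$3.53

Two binding constraints pin down two serving amounts, so the optimal mix uses at most two foods. The candidates are each food alone (scaled to the tighter of fiber/vitamin C) and each pair with both constraints tight.
carrots only: max(16/2, 191/6) = 31.83 servings → $6.37.
avocado only: max(16/8, 191/7) = 27.29 servings → $53.21.
kale only: max(16/3, 191/83) = 5.333 servings → $6.93.
carrots + avocado: intersection lies outside the first quadrant.
carrots + kale with both tight: 5.101 servings and 1.932 servings → $3.53.
avocado + kale with both tight: 1.174 servings and 2.202 servings → $5.15.
So the least-cost plan costs $3.53.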